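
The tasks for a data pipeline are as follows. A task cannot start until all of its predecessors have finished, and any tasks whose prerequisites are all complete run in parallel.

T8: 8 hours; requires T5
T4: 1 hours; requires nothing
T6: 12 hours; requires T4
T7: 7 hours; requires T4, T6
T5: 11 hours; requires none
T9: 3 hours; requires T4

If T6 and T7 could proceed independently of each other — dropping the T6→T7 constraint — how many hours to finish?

19

With the dependency in place, T4→T6→T7 = 1+12+7 = 20 sets the finish at 20 hours.
Without T6→T7, T7's earliest start moves from 13 to 1.
New critical path: T5→T8 = 11+8 = 19 ⇒ 19 hours.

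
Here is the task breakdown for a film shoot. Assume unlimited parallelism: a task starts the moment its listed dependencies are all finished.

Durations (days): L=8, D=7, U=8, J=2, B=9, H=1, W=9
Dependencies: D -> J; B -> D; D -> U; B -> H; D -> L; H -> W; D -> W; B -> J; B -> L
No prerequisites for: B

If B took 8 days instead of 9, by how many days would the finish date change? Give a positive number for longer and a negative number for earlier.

As given, the longest chain is B→D→W = 9+7+9 = 25, so the finish is 25 days.
B is on the critical path; changing it to 8 makes that path 24 days.
That remains the longest chain; total 24 days.
Change in finish: 24 − 25 = -1 days.

-1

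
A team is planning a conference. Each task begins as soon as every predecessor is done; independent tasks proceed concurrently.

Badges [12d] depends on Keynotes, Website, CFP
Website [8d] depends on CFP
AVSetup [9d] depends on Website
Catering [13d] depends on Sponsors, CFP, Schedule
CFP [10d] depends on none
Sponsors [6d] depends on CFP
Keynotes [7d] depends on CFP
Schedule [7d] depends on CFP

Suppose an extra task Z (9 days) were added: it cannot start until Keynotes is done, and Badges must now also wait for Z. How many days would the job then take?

Originally the job takes 30 days.
With Z inserted, Badges now waits for max(Keynotes, Website, CFP, Z).
New critical path: CFP→Keynotes→Z→Badges = 10+7+9+12 = 38 ⇒ 38 days.

38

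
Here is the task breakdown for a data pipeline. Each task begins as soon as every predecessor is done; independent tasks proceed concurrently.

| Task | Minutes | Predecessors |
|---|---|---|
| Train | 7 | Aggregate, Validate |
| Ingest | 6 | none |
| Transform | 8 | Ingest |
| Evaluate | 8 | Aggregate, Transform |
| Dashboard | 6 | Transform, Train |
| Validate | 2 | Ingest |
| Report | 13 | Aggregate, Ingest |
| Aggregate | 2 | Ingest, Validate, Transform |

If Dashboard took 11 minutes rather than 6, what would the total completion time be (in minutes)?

34

Actual critical path: Ingest→Transform→Aggregate→Train→Dashboard = 6+8+2+7+6 = 29 ⇒ 29 minutes.
Dashboard lies on that path, so at 11 minutes the path becomes 34 minutes.
The critical path is still Ingest→Transform→Aggregate→Train→Dashboard; finish is now 34 minutes.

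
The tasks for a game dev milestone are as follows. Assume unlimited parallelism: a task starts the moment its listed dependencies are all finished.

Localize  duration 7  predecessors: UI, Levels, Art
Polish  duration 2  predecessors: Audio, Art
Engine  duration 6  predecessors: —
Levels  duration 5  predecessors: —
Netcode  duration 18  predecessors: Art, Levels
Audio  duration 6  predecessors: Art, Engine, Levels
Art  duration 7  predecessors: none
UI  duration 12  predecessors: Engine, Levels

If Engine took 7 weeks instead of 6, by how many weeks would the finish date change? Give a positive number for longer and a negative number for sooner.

Baseline: Engine→UI→Localize = 6+12+7 = 25 → 25 weeks.
Since Engine is critical, the +1 change carries straight to that chain (now 26 weeks).
No other chain overtakes it, so the finish is 26 weeks.
Change in finish: 26 − 25 = +1 weeks.

1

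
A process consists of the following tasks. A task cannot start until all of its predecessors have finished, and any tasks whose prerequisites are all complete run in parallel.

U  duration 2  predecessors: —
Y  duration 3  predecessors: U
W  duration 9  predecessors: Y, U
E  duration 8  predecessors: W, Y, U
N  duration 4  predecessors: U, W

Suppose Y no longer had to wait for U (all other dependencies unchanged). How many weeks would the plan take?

With the dependency in place, U→Y→W→E = 2+3+9+8 = 22 sets the finish at 22 weeks.
Without U→Y, Y's earliest start moves from 2 to 0.
After: Y→W→E = 3+9+8 = 20 → 20 weeks.

20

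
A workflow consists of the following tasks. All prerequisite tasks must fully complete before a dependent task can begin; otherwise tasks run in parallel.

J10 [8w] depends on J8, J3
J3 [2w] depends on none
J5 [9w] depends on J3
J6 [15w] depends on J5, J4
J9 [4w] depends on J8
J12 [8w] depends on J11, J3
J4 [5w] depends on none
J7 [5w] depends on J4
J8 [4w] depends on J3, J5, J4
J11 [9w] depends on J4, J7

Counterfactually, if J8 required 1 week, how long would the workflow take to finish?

Critical path before the change: J4→J7→J11→J12 = 5+5+9+8 = 27 giving 27 weeks.
J8 has 4 weeks of float (longest path through it is 23).
The critical path is still J4→J7→J11→J12; finish is now 27 weeks.

27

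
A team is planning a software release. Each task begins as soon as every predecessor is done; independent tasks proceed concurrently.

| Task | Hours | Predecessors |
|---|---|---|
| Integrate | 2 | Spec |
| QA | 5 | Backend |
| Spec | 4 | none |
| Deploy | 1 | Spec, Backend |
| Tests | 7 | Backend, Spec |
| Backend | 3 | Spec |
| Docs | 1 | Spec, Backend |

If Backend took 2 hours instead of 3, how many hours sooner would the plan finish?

1

As given, the longest chain is Spec→Backend→Tests = 4+3+7 = 14, so the finish is 14 hours.
Backend lies on that path, so at 2 hours the path becomes 13 hours.
No other chain overtakes it, so the finish is 13 hours.
Change in finish: 13 − 14 = -1 hours.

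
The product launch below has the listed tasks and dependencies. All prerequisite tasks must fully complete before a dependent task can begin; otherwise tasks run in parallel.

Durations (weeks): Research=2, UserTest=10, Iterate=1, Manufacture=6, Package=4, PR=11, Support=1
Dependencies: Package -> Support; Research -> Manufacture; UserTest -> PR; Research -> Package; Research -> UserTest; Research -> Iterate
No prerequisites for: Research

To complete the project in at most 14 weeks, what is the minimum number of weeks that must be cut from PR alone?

9

Current finish: 23 weeks; target: 14.
PR is on every critical path, so each week cut from PR cuts the finish by one (this holds down to a finish of 13).
Need 23 − 14 = 9 weeks off PR → PR becomes 2 weeks, finish becomes 14.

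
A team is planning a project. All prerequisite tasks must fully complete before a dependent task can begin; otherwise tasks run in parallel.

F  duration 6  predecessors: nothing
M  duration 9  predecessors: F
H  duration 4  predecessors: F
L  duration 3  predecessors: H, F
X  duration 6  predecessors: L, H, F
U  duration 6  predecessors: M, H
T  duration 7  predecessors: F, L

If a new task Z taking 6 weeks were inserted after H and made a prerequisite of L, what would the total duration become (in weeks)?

Originally the plan takes 21 weeks.
With Z inserted, L now waits for max(H, F, Z).
New critical path: F→H→Z→L→T = 6+4+6+3+7 = 26 ⇒ 26 weeks.

26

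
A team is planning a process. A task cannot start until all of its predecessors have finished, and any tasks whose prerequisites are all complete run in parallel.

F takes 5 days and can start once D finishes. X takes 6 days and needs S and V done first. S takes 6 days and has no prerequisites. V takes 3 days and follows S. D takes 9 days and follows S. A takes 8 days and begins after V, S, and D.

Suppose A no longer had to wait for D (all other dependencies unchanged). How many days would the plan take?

20

With the dependency in place, S→D→A = 6+9+8 = 23 sets the finish at 23 days.
Without D→A, A's earliest start moves from 15 to 9.
After: S→D→F = 6+9+5 = 20 → 20 days.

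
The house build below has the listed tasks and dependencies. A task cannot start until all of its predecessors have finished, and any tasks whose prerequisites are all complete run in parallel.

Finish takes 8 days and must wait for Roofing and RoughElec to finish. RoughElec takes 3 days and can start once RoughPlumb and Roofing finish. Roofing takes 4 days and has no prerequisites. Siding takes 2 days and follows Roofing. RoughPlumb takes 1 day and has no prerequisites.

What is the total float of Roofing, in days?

0

Roofing→RoughElec→Finish = 4+3+8 = 15 sets the makespan at 15 days.
Roofing finishes as early as 4 and must finish by 4.
Slack of Roofing = 0 − 0 = 0 days.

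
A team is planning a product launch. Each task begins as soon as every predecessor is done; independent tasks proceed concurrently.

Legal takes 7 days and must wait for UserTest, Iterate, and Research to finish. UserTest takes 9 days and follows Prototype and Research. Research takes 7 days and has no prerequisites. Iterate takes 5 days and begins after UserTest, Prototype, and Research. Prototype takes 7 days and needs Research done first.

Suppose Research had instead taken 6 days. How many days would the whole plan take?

34

Baseline: Research→Prototype→UserTest→Iterate→Legal = 7+7+9+5+7 = 35 → 35 days.
Since Research is critical, the -1 change carries straight to that chain (now 34 days).
The critical path is still Research→Prototype→UserTest→Iterate→Legal; finish is now 34 days.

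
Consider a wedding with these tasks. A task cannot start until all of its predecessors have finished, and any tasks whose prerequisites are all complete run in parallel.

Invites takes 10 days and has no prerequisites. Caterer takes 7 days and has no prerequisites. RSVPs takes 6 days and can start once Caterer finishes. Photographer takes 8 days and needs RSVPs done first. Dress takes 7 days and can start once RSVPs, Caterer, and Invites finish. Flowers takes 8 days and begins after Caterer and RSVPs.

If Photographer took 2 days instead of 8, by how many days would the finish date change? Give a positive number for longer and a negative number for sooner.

0

Actual critical path: Caterer→RSVPs→Photographer = 7+6+8 = 21 ⇒ 21 days.
Since Photographer is critical, the -6 change carries straight to that chain (now 15 days).
New critical path: Caterer→RSVPs→Flowers = 7+6+8 = 21 ⇒ 21 days.
Change in finish: 21 − 21 = +0 days.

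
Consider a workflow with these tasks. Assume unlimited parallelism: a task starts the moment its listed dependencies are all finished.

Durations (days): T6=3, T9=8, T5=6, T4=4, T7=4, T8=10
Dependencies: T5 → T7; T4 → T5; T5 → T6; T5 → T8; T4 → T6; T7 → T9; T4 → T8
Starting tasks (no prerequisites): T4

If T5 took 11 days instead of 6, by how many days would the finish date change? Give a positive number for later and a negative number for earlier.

The binding path is T4→T5→T7→T9 = 4+6+4+8 = 22; finish at 22 days.
T5 lies on that path, so at 11 days the path becomes 27 days.
No other chain overtakes it, so the finish is 27 days.
Change in finish: 27 − 22 = +5 days.

5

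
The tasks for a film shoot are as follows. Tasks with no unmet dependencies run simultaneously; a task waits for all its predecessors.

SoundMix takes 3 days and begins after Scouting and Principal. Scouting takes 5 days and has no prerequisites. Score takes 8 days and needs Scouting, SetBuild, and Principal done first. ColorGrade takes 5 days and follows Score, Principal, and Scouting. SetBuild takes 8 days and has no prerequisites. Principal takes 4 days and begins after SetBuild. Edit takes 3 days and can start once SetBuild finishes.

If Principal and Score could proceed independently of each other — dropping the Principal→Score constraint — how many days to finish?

Original critical path: SetBuild→Principal→Score→ColorGrade = 8+4+8+5 = 25 ⇒ 25 days.
Without Principal→Score, Score's earliest start moves from 12 to 8.
The longest chain is now SetBuild→Score→ColorGrade = 8+8+5 = 21, so the plan takes 21 days.

21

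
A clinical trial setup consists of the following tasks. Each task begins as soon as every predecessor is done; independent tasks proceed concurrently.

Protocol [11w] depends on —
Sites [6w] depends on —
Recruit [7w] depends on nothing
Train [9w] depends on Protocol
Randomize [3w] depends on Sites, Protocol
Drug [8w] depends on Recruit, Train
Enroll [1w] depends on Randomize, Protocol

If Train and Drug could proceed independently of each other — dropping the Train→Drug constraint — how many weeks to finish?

Original critical path: Protocol→Train→Drug = 11+9+8 = 28 ⇒ 28 weeks.
Without Train→Drug, Drug's earliest start moves from 20 to 7.
New critical path: Protocol→Train = 11+9 = 20 ⇒ 20 weeks.

20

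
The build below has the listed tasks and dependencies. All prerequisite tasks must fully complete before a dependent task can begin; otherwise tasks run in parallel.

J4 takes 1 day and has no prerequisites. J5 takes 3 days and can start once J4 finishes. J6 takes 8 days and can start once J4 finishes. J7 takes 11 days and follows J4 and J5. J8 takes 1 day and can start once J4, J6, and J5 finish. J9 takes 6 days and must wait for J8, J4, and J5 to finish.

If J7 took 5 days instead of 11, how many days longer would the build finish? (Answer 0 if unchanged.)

Actual critical path: J4→J6→J8→J9 = 1+8+1+6 = 16 ⇒ 16 days.
The longest path through J7 is only 15 days, so J7 has float 1.
The critical path is still J4→J6→J8→J9; finish is now 16 days.
Change in finish: 16 − 16 = +0 days.

0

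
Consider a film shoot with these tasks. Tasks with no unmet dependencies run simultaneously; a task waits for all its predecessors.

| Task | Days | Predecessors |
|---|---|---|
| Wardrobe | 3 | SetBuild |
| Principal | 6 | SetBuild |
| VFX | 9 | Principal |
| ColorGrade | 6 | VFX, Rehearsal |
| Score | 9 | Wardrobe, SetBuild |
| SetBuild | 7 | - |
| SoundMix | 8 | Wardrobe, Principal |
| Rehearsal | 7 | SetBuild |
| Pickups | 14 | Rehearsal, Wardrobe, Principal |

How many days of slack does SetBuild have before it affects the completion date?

SetBuild→Rehearsal→Pickups = 7+7+14 = 28 sets the makespan at 28 days.
The longest chain containing SetBuild totals 28 days.
Float = 28 − 28 = 0.

0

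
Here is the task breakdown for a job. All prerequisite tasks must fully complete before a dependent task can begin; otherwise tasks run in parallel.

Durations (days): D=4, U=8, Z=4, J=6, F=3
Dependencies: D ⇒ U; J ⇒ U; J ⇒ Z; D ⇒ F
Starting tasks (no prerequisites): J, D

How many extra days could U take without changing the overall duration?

0

The longest chain is J→U = 6+8 = 14; overall finish 14 days.
The longest chain containing U totals 14 days.
So U can slip 14 − 14 = 0 days.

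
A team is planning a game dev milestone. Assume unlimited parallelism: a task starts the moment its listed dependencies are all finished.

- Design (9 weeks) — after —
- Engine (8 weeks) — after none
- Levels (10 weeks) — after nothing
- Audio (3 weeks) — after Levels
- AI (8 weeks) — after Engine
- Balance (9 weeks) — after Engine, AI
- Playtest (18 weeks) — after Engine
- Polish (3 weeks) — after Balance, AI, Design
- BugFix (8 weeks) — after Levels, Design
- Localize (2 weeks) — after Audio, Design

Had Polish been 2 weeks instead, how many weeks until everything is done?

27

Baseline: Engine→AI→Balance→Polish = 8+8+9+3 = 28 → 28 weeks.
Polish lies on that path, so at 2 weeks the path becomes 27 weeks.
No other chain overtakes it, so the finish is 27 weeks.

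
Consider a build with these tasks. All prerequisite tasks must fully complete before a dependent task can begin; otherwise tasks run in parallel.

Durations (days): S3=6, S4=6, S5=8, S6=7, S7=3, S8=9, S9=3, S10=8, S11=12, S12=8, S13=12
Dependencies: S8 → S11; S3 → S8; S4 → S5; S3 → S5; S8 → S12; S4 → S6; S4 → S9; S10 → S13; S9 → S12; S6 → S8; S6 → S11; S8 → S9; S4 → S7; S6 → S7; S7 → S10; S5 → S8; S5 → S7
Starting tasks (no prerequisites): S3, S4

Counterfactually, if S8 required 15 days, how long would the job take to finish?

41

As given, the longest chain is S3→S5→S7→S10→S13 = 6+8+3+8+12 = 37, so the finish is 37 days.
The longest path through S8 is only 35 days, so S8 has float 2.
New critical path: S3→S5→S8→S11 = 6+8+15+12 = 41 ⇒ 41 days.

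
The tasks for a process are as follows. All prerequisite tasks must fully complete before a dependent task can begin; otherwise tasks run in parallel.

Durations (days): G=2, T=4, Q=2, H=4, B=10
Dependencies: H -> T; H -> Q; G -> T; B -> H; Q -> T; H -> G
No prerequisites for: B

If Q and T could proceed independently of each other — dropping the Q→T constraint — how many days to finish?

With the dependency in place, B→H→Q→T = 10+4+2+4 = 20 sets the finish at 20 days.
Dropping Q→T doesn't change T's earliest start (16); another predecessor still binds.
The longest chain is now B→H→G→T = 10+4+2+4 = 20, so the process takes 20 days.

20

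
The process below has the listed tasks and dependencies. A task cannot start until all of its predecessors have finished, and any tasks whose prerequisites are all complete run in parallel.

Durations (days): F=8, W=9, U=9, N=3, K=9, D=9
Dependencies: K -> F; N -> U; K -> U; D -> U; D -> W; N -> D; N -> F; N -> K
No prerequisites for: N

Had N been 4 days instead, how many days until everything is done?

22

Critical path before the change: N→K→U = 3+9+9 = 21 giving 21 days.
N lies on that path, so at 4 days the path becomes 22 days.
The critical path is still N→K→U; finish is now 22 days.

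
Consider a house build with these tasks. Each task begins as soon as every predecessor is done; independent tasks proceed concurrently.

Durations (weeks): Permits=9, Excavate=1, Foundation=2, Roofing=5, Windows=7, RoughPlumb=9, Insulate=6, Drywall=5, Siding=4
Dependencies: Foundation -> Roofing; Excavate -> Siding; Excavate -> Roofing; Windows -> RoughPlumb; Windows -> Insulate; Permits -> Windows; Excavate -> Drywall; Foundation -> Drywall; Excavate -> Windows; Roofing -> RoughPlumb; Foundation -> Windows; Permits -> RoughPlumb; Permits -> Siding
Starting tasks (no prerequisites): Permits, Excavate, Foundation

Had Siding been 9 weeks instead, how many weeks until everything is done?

25

Actual critical path: Permits→Windows→RoughPlumb = 9+7+9 = 25 ⇒ 25 weeks.
Siding is off the critical path — its longest chain is 13 weeks, giving 12 of slack.
No other chain overtakes it, so the finish is 25 weeks.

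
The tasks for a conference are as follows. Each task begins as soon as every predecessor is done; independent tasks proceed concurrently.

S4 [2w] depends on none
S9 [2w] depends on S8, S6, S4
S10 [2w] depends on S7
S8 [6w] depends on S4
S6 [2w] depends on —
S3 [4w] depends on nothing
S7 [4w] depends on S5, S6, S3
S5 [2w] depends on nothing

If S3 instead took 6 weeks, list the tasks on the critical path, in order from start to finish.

S3, S7, S10

Critical path before the change: S3→S7→S10 = 4+4+2 = 10 giving 10 weeks.
S3 lies on that path, so at 6 weeks the path becomes 12 weeks.
No other chain overtakes it, so the finish is 12 weeks.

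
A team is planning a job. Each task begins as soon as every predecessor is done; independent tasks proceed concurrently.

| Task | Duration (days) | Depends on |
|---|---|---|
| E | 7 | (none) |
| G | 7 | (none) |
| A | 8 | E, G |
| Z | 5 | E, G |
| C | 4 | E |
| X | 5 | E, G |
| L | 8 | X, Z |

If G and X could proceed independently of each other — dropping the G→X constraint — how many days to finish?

Original critical path: E→Z→L = 7+5+8 = 20 ⇒ 20 days.
Dropping G→X doesn't change X's earliest start (7); another predecessor still binds.
After: E→Z→L = 7+5+8 = 20 → 20 days.

20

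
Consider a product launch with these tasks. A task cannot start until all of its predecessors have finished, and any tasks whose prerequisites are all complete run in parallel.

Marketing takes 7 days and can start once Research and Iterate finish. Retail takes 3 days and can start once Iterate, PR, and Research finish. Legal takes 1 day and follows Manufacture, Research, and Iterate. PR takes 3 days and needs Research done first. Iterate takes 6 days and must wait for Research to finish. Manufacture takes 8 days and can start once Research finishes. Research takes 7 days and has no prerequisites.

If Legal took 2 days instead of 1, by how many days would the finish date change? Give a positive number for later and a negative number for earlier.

0

As given, the longest chain is Research→Iterate→Marketing = 7+6+7 = 20, so the finish is 20 days.
The longest path through Legal is only 16 days, so Legal has float 4.
The critical path is still Research→Iterate→Marketing; finish is now 20 days.
Change in finish: 20 − 20 = +0 days.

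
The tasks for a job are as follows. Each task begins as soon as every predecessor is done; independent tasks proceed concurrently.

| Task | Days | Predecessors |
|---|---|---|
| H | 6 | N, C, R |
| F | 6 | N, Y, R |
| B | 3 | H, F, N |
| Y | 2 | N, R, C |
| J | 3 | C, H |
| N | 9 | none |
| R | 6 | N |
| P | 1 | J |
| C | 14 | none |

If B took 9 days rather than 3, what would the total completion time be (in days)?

The binding path is N→R→Y→F→B = 9+6+2+6+3 = 26; finish at 26 days.
B is on the critical path; changing it to 9 makes that path 32 days.
That remains the longest chain; total 32 days.

32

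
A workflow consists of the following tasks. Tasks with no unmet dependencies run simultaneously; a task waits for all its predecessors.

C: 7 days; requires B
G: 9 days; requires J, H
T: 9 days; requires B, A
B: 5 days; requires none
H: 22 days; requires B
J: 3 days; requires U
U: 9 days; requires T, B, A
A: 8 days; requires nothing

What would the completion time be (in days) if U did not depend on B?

38

Original critical path: A→T→U→J→G = 8+9+9+3+9 = 38 ⇒ 38 days.
Dropping B→U doesn't change U's earliest start (17); another predecessor still binds.
After: A→T→U→J→G = 8+9+9+3+9 = 38 → 38 days.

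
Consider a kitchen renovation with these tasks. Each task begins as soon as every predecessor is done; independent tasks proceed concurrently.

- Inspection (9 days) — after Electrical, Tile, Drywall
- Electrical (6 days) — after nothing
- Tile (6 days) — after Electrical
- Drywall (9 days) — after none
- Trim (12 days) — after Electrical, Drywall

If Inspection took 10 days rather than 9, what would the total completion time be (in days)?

22

Actual critical path: Electrical→Tile→Inspection = 6+6+9 = 21 ⇒ 21 days.
Since Inspection is critical, the +1 change carries straight to that chain (now 22 days).
That remains the longest chain; total 22 days.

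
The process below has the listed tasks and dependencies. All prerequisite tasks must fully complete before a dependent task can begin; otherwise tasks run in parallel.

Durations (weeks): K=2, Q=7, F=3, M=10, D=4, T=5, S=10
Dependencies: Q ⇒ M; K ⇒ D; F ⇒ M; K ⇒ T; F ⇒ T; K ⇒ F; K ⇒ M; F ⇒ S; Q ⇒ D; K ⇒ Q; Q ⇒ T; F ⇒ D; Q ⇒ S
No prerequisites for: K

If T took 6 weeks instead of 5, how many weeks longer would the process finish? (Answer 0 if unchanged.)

Baseline: K→Q→M = 2+7+10 = 19 → 19 weeks.
T has 5 weeks of float (longest path through it is 14).
No other chain overtakes it, so the finish is 19 weeks.
Change in finish: 19 − 19 = +0 weeks.

0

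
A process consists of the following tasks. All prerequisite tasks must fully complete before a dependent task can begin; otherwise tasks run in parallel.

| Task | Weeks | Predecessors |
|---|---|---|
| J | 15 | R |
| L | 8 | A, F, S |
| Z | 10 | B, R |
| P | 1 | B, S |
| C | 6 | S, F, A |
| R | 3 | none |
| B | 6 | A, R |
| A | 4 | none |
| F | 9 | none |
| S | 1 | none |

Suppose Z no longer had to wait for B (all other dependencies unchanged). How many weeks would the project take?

Original critical path: A→B→Z = 4+6+10 = 20 ⇒ 20 weeks.
Without B→Z, Z's earliest start moves from 10 to 3.
New critical path: R→J = 3+15 = 18 ⇒ 18 weeks.

18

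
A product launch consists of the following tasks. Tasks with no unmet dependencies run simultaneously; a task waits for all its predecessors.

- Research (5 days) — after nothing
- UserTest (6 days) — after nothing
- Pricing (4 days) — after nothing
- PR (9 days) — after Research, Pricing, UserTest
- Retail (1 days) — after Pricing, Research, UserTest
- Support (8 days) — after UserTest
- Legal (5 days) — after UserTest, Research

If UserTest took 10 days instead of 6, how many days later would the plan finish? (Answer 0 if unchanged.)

The binding path is UserTest→PR = 6+9 = 15; finish at 15 days.
Since UserTest is critical, the +4 change carries straight to that chain (now 19 days).
No other chain overtakes it, so the finish is 19 days.
Change in finish: 19 − 15 = +4 days.

4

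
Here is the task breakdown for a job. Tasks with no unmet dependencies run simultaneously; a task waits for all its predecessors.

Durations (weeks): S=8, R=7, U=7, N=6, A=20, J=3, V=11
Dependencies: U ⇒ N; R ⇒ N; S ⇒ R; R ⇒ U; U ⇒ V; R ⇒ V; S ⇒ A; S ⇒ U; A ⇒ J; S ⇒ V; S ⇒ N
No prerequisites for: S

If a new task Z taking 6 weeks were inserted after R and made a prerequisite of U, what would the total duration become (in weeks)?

Originally the job takes 33 weeks.
With Z inserted, U now waits for max(S, R, Z).
New critical path: S→R→Z→U→V = 8+7+6+7+11 = 39 ⇒ 39 weeks.

39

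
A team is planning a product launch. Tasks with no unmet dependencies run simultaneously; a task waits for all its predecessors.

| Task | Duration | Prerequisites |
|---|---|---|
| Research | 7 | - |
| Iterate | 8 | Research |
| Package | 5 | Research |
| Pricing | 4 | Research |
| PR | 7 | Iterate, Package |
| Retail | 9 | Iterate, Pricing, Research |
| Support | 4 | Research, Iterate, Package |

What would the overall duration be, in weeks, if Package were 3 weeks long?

Actual critical path: Research→Iterate→Retail = 7+8+9 = 24 ⇒ 24 weeks.
Package has 5 weeks of float (longest path through it is 19).
The critical path is still Research→Iterate→Retail; finish is now 24 weeks.

24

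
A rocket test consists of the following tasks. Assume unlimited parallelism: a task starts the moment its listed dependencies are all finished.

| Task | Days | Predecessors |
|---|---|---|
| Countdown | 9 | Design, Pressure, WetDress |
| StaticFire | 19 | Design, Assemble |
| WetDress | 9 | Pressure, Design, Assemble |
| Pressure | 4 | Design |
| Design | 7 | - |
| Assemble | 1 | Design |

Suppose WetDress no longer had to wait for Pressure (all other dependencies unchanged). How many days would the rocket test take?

Original critical path: Design→Pressure→WetDress→Countdown = 7+4+9+9 = 29 ⇒ 29 days.
Without Pressure→WetDress, WetDress's earliest start moves from 11 to 8.
New critical path: Design→Assemble→StaticFire = 7+1+19 = 27 ⇒ 27 days.

27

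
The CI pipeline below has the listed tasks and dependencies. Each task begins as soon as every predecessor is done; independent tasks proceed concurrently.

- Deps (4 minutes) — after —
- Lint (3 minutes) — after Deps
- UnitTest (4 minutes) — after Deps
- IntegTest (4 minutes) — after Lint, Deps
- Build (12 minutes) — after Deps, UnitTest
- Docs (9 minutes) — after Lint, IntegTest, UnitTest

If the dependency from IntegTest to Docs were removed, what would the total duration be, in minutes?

20

With the dependency in place, Deps→Lint→IntegTest→Docs = 4+3+4+9 = 20 sets the finish at 20 minutes.
Without IntegTest→Docs, Docs's earliest start moves from 11 to 8.
New critical path: Deps→UnitTest→Build = 4+4+12 = 20 ⇒ 20 minutes.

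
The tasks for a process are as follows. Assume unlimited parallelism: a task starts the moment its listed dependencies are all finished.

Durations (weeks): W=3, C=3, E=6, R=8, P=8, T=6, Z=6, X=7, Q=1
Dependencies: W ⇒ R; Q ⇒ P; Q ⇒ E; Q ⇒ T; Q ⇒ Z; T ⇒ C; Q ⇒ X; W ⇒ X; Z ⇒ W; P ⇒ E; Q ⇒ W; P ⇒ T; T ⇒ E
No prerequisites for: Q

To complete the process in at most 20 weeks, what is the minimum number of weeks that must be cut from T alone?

1

Current finish: 21 weeks; target: 20.
T is on every critical path, so each week cut from T cuts the finish by one (this holds down to a finish of 18).
Need 21 − 20 = 1 week off T → T becomes 5 weeks, finish becomes 20.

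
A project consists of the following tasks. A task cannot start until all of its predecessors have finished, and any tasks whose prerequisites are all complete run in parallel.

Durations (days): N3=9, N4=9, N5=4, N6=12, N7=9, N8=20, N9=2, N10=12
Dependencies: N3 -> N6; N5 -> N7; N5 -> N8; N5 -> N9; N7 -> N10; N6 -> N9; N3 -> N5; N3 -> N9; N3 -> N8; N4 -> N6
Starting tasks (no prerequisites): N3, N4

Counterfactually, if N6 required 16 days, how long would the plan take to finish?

Baseline: N3→N5→N7→N10 = 9+4+9+12 = 34 → 34 days.
N6 has 11 days of float (longest path through it is 23).
No other chain overtakes it, so the finish is 34 days.

34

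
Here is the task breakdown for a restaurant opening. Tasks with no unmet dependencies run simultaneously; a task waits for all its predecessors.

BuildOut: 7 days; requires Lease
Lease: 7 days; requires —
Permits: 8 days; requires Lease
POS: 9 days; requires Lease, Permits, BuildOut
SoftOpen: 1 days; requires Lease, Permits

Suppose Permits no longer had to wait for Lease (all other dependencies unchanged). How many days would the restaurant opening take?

23

Original critical path: Lease→Permits→POS = 7+8+9 = 24 ⇒ 24 days.
Without Lease→Permits, Permits's earliest start moves from 7 to 0.
New critical path: Lease→BuildOut→POS = 7+7+9 = 23 ⇒ 23 days.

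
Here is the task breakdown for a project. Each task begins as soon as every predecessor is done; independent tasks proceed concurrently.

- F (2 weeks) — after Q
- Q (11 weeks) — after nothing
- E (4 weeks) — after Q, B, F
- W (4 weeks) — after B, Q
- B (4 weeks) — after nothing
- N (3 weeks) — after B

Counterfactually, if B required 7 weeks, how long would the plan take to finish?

Critical path before the change: Q→F→E = 11+2+4 = 17 giving 17 weeks.
B is off the critical path — its longest chain is 8 weeks, giving 9 of slack.
No other chain overtakes it, so the finish is 17 weeks.

17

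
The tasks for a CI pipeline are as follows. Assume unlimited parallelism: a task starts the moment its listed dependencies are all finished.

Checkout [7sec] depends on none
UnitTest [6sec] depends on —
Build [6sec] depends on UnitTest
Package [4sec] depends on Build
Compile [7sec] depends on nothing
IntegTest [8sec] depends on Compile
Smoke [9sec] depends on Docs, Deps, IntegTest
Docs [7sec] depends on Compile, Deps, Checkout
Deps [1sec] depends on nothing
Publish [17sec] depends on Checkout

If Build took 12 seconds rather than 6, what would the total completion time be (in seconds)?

24

The binding path is Checkout→Publish = 7+17 = 24; finish at 24 seconds.
Build has 8 seconds of float (longest path through it is 16).
The critical path is still Checkout→Publish; finish is now 24 seconds.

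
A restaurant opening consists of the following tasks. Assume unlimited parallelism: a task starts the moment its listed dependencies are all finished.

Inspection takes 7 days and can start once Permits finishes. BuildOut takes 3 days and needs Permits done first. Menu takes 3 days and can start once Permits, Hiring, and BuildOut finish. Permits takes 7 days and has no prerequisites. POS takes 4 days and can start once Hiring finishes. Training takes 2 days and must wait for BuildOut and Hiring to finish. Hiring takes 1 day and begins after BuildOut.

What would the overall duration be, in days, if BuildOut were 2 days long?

14

Critical path before the change: Permits→BuildOut→Hiring→POS = 7+3+1+4 = 15 giving 15 days.
BuildOut lies on that path, so at 2 days the path becomes 14 days.
No other chain overtakes it, so the finish is 14 days.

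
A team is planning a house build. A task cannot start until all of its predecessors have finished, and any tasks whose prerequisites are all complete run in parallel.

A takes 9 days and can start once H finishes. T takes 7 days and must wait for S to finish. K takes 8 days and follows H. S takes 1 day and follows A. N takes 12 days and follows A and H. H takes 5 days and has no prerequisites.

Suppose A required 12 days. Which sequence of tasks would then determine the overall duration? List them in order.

H, A, N

Baseline: H→A→N = 5+9+12 = 26 → 26 days.
A lies on that path, so at 12 days the path becomes 29 days.
The critical path is still H→A→N; finish is now 29 days.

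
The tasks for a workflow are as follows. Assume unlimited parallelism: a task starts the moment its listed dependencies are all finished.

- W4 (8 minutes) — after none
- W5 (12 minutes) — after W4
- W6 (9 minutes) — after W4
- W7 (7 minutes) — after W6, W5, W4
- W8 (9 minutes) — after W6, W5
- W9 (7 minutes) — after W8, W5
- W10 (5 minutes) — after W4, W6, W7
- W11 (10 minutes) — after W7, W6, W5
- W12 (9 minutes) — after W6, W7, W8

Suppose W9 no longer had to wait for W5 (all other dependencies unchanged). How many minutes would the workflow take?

38

With the dependency in place, W4→W5→W8→W12 = 8+12+9+9 = 38 sets the finish at 38 minutes.
Dropping W5→W9 doesn't change W9's earliest start (29); another predecessor still binds.
The longest chain is now W4→W5→W8→W12 = 8+12+9+9 = 38, so the workflow takes 38 minutes.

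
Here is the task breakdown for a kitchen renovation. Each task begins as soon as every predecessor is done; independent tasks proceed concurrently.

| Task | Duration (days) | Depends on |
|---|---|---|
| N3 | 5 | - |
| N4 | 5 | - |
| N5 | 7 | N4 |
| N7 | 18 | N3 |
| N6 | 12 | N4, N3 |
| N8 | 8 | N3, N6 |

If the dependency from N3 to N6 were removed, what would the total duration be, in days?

25

Before: longest chain N3→N6→N8 = 5+12+8 = 25, finish 25.
Dropping N3→N6 doesn't change N6's earliest start (5); another predecessor still binds.
New critical path: N4→N6→N8 = 5+12+8 = 25 ⇒ 25 days.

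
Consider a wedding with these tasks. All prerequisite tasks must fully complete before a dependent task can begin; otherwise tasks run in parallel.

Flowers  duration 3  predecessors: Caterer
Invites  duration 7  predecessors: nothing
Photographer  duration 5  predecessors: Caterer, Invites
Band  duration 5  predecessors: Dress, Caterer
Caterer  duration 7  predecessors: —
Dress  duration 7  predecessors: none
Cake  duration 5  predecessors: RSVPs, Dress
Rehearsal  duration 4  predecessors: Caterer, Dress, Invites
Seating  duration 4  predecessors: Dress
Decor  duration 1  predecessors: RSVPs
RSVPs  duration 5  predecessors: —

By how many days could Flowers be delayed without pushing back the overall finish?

Caterer→Band = 7+5 = 12 sets the makespan at 12 days.
Longest path through Flowers: 10 days (earliest finish 10, latest finish 12).
So Flowers can slip 12 − 10 = 2 days.

2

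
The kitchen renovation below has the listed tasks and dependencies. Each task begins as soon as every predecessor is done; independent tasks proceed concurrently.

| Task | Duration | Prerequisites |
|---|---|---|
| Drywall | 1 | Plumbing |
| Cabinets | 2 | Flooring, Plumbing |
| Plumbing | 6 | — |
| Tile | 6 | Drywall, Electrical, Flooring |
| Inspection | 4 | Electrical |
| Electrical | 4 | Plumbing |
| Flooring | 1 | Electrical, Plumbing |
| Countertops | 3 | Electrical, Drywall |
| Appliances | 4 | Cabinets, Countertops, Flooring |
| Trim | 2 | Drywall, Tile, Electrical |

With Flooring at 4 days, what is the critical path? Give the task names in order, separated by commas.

Plumbing, Electrical, Flooring, Tile, Trim

The binding path is Plumbing→Electrical→Flooring→Tile→Trim = 6+4+1+6+2 = 19; finish at 19 days.
Flooring is on the critical path; changing it to 4 makes that path 22 days.
No other chain overtakes it, so the finish is 22 days.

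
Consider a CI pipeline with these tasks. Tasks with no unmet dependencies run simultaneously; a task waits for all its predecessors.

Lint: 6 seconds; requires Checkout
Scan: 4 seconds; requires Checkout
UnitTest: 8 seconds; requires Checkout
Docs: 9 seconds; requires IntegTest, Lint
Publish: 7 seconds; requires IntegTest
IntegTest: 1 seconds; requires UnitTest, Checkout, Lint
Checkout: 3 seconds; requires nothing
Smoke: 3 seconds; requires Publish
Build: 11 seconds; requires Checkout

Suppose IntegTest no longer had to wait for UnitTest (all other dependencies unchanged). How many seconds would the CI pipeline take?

With the dependency in place, Checkout→UnitTest→IntegTest→Publish→Smoke = 3+8+1+7+3 = 22 sets the finish at 22 seconds.
Without UnitTest→IntegTest, IntegTest's earliest start moves from 11 to 9.
After: Checkout→Lint→IntegTest→Publish→Smoke = 3+6+1+7+3 = 20 → 20 seconds.

20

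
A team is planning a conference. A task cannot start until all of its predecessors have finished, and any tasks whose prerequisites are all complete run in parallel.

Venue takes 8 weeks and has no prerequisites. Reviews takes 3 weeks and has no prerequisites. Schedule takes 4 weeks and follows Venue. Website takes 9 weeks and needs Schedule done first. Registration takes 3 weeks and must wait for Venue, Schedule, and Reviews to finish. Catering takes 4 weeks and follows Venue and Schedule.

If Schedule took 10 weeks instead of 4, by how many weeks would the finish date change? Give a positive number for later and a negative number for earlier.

6

Critical path before the change: Venue→Schedule→Website = 8+4+9 = 21 giving 21 weeks.
Schedule lies on that path, so at 10 weeks the path becomes 27 weeks.
The critical path is still Venue→Schedule→Website; finish is now 27 weeks.
Change in finish: 27 − 21 = +6 weeks.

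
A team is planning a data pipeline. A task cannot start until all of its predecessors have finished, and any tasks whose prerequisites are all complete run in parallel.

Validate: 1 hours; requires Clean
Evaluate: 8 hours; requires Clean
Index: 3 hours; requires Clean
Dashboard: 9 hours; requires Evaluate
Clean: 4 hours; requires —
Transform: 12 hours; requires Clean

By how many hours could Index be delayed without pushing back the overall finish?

14

The longest chain is Clean→Evaluate→Dashboard = 4+8+9 = 21; overall finish 21 hours.
Index finishes as early as 7 and must finish by 21.
Float = 21 − 7 = 14.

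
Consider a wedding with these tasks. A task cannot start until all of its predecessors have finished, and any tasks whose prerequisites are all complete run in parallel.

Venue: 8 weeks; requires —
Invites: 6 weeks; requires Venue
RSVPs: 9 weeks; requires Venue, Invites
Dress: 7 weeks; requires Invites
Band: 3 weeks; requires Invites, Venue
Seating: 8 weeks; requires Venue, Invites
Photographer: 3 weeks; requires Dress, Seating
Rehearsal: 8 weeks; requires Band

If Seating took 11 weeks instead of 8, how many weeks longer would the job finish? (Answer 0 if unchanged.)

3

Critical path before the change: Venue→Invites→Seating→Photographer = 8+6+8+3 = 25 giving 25 weeks.
Since Seating is critical, the +3 change carries straight to that chain (now 28 weeks).
No other chain overtakes it, so the finish is 28 weeks.
Change in finish: 28 − 25 = +3 weeks.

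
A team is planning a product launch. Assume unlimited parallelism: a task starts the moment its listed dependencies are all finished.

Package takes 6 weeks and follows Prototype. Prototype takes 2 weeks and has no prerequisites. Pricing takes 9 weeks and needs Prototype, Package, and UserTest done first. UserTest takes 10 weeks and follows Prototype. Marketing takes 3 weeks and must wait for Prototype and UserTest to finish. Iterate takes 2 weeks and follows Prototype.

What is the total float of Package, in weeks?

Prototype→UserTest→Pricing = 2+10+9 = 21 sets the makespan at 21 weeks.
Longest path through Package: 17 weeks (earliest finish 8, latest finish 12).
Slack of Package = 6 − 2 = 4 weeks.

4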